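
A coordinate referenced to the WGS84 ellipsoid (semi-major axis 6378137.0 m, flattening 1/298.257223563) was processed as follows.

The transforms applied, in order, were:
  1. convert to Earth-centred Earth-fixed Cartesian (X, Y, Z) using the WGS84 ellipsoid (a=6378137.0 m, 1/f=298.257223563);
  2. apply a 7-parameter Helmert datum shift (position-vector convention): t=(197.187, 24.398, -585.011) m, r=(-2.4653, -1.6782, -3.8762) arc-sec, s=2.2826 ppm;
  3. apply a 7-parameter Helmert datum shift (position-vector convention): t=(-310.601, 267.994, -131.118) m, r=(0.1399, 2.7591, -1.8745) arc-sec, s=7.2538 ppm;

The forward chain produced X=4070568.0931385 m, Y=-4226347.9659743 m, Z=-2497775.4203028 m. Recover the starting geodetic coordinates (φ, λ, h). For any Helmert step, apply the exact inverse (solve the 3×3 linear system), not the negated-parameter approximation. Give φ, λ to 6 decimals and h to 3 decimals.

start: X=4070568.0931, Y=-4226347.9660, Z=-2497775.4203 m
→ Helmert⁻¹: X=4070920.9839, Y=-4226549.9993, Z=-2497568.8637
→ Helmert⁻¹: X=4070773.6137, Y=-4226458.4052, Z=-2497061.7886
→ geod (Bowring, a=6378137.000): φ=-23.19034700°, λ=-46.07494100°, h=2417.2800 m

φ=-23.190347°, λ=-46.074941°, h=2417.280 m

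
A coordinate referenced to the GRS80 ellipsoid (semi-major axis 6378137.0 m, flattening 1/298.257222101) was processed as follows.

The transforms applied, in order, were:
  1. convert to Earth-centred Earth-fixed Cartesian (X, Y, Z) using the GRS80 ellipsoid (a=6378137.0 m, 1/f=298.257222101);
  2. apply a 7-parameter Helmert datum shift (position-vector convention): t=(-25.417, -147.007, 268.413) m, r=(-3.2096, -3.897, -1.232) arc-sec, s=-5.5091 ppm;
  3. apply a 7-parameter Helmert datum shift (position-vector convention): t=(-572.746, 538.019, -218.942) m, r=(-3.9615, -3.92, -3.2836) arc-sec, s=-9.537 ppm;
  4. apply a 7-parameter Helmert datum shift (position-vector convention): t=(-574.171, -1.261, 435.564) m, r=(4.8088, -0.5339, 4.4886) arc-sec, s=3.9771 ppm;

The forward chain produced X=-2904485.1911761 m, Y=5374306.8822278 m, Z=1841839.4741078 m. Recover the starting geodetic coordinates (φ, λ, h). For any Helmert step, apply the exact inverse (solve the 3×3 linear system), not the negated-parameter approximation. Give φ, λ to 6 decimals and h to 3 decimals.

start: X=-2904485.1912, Y=5374306.8822, Z=1841839.4741 m
→ Helmert⁻¹: X=-2903777.7510, Y=5374392.8863, Z=1841278.8058
→ Helmert⁻¹: X=-2903283.2405, Y=5373824.5289, Z=1841673.6954
→ Helmert⁻¹: X=-2903271.1232, Y=5373955.1452, Z=1841553.9009
→ geod (Bowring, a=6378137.000): φ=16.88444300°, λ=118.38006800°, h=3284.6160 m

φ=16.884443°, λ=118.380068°, h=3284.616 m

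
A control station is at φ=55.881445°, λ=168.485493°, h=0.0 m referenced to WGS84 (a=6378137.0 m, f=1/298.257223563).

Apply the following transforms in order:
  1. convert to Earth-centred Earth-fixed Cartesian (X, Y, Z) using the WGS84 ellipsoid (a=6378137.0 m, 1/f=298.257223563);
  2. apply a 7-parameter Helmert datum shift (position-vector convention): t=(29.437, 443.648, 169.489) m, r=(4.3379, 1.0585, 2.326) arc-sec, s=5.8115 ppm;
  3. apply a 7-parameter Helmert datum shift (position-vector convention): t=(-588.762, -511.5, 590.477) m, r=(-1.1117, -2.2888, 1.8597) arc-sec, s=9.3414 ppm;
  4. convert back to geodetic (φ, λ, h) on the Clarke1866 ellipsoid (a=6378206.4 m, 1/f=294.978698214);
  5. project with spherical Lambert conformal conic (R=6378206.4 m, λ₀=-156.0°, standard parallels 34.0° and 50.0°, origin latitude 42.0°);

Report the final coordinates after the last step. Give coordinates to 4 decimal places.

E=-2200921.8733 m, N=2010572.9841 m

start: φ=55.881445°, λ=168.485493°, h=0.000 m
→ ECEF (a=6378137.000, f=1/298.257223563): X=-3513611.4583, Y=715778.8310, Z=5257049.5719
→ Helmert 7p (PV): X=-3513583.5343, Y=716076.4561, Z=5257282.6967
→ Helmert 7p (PV): X=-3514269.9119, Y=715568.3015, Z=5257879.4361
→ geod (Bowring, a=6378206.400): φ=55.88312728°, λ=168.49088856°, h=1118.8537 m
→ lcc (R=6378206.4, λ₀=-156.0°): E=-2200921.8733, N=2010572.9841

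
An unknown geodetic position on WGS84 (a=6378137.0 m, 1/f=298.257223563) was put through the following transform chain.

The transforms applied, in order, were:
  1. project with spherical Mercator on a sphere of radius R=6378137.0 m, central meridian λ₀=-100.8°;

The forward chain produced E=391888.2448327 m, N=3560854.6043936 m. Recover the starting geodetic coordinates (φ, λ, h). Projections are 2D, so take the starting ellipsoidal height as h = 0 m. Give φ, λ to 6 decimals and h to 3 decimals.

start: E=391888.2448, N=3560854.6044 m
→ merc⁻¹: φ=30.44480600°, λ=-97.27960800°

φ=30.444806°, λ=-97.279608°, h=0.000 m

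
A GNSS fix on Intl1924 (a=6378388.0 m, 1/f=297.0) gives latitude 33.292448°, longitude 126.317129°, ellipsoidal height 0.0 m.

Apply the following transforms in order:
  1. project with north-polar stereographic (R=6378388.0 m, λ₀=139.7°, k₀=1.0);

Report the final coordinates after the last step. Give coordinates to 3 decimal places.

start: φ=33.292448°, λ=126.317129°, h=0.000 m
→ stereo (R=6378388.0, λ₀=139.7°): E=-1593412.6163, N=-6697326.8671

E=-1593412.616 m, N=-6697326.867 m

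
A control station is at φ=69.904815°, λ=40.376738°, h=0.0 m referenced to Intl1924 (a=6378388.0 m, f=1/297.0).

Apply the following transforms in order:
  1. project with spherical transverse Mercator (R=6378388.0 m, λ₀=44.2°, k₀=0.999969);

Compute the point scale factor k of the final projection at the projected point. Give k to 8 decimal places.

1.00023152

start: φ=69.904815°, λ=40.376738°, h=0.000 m
→ into tm (λ₀=44.2°): φ=69.90481500°, λ−λ₀=-3.82326200°
scale k = 1.00023152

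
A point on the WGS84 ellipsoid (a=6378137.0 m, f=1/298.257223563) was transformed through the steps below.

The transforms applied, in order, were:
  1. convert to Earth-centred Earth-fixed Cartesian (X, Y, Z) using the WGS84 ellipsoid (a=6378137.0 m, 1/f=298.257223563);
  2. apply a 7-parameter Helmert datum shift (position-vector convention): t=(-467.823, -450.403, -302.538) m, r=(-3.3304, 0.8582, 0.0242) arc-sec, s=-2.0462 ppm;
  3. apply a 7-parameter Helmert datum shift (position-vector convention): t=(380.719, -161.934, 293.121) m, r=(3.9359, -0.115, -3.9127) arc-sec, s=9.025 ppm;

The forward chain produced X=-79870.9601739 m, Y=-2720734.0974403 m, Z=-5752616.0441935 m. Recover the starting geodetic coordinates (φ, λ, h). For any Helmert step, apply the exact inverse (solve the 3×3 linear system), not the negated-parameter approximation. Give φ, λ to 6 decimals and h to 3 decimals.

start: X=-79870.9602, Y=-2720734.0974, Z=-5752616.0442 m
→ Helmert⁻¹: X=-80202.5533, Y=-2720658.9057, Z=-5752805.2859
→ Helmert⁻¹: X=-79711.2781, Y=-2720121.1772, Z=-5752558.7701
→ geod (Bowring, a=6378137.000): φ=-64.83155200°, λ=-91.67853300°, h=3105.7750 m

φ=-64.831552°, λ=-91.678533°, h=3105.775 m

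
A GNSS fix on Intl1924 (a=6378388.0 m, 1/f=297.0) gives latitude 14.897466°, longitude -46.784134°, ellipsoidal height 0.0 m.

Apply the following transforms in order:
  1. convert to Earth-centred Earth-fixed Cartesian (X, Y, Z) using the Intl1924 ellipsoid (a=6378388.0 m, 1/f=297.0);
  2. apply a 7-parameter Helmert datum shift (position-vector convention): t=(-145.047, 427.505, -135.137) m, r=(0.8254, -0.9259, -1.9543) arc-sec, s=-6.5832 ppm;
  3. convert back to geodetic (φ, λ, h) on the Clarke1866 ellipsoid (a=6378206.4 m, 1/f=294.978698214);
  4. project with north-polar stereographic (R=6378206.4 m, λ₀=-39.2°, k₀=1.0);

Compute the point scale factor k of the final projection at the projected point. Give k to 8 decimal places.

start: φ=14.897466°, λ=-46.784134°, h=0.000 m
→ ECEF (a=6378388.000, f=1/297.0): X=4221726.4845, Y=-4493188.0639, Z=1629158.1293
→ Helmert 7p (PV): X=4221503.7606, Y=-4492777.4980, Z=1629013.2379
→ geod (Bowring, a=6378206.400): φ=14.89790632°, λ=-46.78302972°, h=-282.5317 m
→ into stereo (λ₀=-39.2°): φ=14.89790632°, λ−λ₀=-7.58302972°
scale k = 1.59096652

1.59096652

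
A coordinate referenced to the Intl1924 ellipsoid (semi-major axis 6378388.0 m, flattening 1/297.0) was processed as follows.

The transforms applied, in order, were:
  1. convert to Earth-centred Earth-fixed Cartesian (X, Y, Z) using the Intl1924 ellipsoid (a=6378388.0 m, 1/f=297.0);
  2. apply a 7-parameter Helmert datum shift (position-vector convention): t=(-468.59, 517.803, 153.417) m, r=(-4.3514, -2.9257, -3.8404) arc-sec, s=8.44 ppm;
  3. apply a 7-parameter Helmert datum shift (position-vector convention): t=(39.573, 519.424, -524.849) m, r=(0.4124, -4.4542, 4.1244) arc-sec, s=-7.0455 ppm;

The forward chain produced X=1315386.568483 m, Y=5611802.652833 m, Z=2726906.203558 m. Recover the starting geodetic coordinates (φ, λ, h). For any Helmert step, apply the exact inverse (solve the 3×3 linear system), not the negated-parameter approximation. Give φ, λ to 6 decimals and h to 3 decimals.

start: X=1315386.5685, Y=5611802.6528, Z=2726906.2036 m
→ Helmert⁻¹: X=1315527.3617, Y=5611301.9117, Z=2727410.6415
→ Helmert⁻¹: X=1315919.0654, Y=5610703.7185, Z=2727333.9058
→ geod (Bowring, a=6378388.000): φ=25.47570600°, λ=76.80057700°, h=1292.4930 m

φ=25.475706°, λ=76.800577°, h=1292.493 m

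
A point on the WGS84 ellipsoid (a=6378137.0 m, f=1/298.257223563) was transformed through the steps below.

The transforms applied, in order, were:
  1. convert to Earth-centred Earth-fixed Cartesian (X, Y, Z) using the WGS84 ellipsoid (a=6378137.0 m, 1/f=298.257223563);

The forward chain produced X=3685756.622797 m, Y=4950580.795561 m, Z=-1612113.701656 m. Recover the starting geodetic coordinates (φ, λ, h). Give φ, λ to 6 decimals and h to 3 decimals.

start: X=3685756.6228, Y=4950580.7956, Z=-1612113.7017 m
→ geod (Bowring, a=6378137.000): φ=-14.73293100°, λ=53.33195000°, h=2260.4630 m

φ=-14.732931°, λ=53.331950°, h=2260.463 m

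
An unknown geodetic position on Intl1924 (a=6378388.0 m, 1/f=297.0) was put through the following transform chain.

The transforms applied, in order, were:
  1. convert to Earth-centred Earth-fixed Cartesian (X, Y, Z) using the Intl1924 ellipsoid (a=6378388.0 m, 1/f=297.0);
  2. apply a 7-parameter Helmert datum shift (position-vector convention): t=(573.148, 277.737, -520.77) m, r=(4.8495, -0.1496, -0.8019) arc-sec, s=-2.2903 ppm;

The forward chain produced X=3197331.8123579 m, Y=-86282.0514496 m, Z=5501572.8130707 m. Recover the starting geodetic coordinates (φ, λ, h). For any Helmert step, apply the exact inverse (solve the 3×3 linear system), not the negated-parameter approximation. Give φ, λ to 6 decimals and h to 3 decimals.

φ=60.001541°, λ=-1.548498°, h=1644.813 m

start: X=3197331.8124, Y=-86282.0514, Z=5501572.8131 m
→ Helmert⁻¹: X=3196770.3125, Y=-86418.1983, Z=5502105.8978
→ geod (Bowring, a=6378388.000): φ=60.00154100°, λ=-1.54849800°, h=1644.8130 m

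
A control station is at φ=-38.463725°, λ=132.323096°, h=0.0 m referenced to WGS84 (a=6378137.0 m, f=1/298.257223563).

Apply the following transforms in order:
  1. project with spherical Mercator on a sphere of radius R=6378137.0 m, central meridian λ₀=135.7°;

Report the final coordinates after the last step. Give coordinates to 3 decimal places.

E=-375915.234 m, N=-4645143.319 m

start: φ=-38.463725°, λ=132.323096°, h=0.000 m
→ merc (R=6378137.0, λ₀=135.7°): E=-375915.2337, N=-4645143.3187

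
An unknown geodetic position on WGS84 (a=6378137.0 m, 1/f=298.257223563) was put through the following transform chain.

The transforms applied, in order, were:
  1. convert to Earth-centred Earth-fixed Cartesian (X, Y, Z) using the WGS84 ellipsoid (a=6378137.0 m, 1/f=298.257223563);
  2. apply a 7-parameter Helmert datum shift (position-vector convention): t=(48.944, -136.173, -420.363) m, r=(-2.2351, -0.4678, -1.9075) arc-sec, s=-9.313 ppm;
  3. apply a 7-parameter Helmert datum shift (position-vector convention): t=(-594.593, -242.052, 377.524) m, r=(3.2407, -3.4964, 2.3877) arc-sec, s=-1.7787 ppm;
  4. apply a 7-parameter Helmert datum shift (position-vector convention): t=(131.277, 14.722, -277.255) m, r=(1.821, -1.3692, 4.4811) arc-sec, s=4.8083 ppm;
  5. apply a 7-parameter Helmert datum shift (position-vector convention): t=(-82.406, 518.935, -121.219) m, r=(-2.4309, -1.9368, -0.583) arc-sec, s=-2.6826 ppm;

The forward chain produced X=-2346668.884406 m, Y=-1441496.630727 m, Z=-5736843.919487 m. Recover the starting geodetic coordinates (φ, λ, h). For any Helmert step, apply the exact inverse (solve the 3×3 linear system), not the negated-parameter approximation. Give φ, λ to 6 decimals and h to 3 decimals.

start: X=-2346668.8844, Y=-1441496.6307, Z=-5736843.9195 m
→ Helmert⁻¹: X=-2346642.5649, Y=-1441958.4575, Z=-5736733.0492
→ Helmert⁻¹: X=-2346831.9633, Y=-1441965.9047, Z=-5736399.9029
→ Helmert⁻¹: X=-2346355.4769, Y=-1441789.3877, Z=-5736725.2053
→ Helmert⁻¹: X=-2346425.9511, Y=-1441626.1806, Z=-5736368.5650
→ geod (Bowring, a=6378137.000): φ=-64.50512400°, λ=-148.43375200°, h=2427.9930 m

φ=-64.505124°, λ=-148.433752°, h=2427.993 m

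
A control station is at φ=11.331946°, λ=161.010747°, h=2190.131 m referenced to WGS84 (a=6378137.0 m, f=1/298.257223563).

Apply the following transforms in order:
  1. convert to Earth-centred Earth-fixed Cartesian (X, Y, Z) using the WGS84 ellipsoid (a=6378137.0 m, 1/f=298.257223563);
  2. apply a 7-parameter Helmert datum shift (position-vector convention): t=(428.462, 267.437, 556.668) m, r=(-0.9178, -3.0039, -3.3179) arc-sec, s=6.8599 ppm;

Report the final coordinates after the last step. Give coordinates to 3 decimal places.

start: φ=11.331946°, λ=161.010747°, h=2190.131 m
→ ECEF (a=6378137.000, f=1/298.257223563): X=-5916257.8094, Y=2035889.7261, Z=1245459.8987
→ Helmert 7p (PV): X=-5915855.3217, Y=2036271.8383, Z=1245929.8905

X=-5915855.322 m, Y=2036271.838 m, Z=1245929.890 m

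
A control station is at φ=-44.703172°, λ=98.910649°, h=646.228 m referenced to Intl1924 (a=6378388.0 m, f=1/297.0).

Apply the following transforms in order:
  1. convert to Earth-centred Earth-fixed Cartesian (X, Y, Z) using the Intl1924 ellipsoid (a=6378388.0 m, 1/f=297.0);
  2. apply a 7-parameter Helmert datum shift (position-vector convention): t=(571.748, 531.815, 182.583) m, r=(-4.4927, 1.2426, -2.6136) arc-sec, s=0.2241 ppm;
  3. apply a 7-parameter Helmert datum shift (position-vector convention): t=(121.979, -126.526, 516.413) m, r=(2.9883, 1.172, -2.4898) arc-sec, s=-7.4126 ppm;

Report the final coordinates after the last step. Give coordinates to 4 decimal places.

start: φ=-44.703172°, λ=98.910649°, h=646.228 m
→ ECEF (a=6378388.000, f=1/297.0): X=-703454.9998, Y=4486713.7588, Z=-4464497.8134
→ Helmert 7p (PV): X=-702853.4533, Y=4487158.2505, Z=-4464409.7192
→ Helmert 7p (PV): X=-702697.4674, Y=4487071.6255, Z=-4463791.2117

X=-702697.4674 m, Y=4487071.6255 m, Z=-4463791.2117 m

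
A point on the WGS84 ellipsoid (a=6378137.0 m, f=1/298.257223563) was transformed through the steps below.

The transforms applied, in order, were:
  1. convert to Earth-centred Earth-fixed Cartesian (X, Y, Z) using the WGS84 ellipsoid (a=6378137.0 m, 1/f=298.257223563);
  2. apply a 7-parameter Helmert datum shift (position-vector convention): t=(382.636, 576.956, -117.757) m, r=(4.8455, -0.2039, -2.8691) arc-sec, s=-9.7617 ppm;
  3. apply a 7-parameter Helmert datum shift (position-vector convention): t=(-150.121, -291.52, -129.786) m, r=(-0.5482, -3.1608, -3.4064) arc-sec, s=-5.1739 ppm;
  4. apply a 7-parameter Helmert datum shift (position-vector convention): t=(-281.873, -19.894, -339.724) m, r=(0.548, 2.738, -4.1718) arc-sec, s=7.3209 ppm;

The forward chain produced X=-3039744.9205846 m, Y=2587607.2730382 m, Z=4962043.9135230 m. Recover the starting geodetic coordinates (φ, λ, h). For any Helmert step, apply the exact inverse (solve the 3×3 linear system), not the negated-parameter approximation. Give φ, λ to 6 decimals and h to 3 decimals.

φ=51.375088°, λ=139.597574°, h=3735.152 m

start: X=-3039744.9206, Y=2587607.2730, Z=4962043.9135 m
→ Helmert⁻¹: X=-3039559.0013, Y=2587559.9307, Z=4962300.0864
→ Helmert⁻¹: X=-3039391.2973, Y=2587801.4563, Z=4962509.0010
→ Helmert⁻¹: X=-3039834.6903, Y=2587324.0529, Z=4962617.4266
→ geod (Bowring, a=6378137.000): φ=51.37508800°, λ=139.59757400°, h=3735.1520 m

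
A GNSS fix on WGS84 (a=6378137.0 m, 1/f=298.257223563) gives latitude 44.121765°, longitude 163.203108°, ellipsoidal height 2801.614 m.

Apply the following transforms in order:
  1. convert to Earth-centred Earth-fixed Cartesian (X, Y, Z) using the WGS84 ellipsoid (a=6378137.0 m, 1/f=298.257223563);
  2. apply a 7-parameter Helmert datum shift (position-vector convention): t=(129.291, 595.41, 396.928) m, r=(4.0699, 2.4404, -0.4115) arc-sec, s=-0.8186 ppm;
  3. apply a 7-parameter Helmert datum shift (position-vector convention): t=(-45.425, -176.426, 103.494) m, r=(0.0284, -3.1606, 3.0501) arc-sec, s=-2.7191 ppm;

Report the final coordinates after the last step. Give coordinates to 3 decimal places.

X=-4392262.084 m, Y=1326132.649 m, Z=4420260.328 m

start: φ=44.121765°, λ=163.203108°, h=2801.614 m
→ ECEF (a=6378137.000, f=1/298.257223563): X=-4392329.0801, Y=1325862.3589, Z=4419764.5324
→ Helmert 7p (PV): X=-4392141.2565, Y=1326378.2381, Z=4420235.9709
→ Helmert 7p (PV): X=-4392262.0835, Y=1326132.6492, Z=4420260.3277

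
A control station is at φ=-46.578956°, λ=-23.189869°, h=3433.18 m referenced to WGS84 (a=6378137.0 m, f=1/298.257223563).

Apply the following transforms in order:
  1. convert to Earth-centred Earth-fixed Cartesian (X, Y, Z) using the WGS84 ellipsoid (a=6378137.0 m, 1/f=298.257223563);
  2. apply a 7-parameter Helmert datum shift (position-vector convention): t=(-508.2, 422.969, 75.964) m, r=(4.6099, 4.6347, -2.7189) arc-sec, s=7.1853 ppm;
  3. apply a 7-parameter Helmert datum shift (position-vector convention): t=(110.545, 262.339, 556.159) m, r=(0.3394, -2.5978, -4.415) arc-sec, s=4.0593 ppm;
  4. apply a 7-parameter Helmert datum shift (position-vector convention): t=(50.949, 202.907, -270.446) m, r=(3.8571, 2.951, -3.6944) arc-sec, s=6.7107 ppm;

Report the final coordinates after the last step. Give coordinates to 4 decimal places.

start: φ=-46.578956°, λ=-23.189869°, h=3433.180 m
→ ECEF (a=6378137.000, f=1/298.257223563): X=4039135.3504, Y=-1730330.2925, Z=-4612211.2212
→ Helmert 7p (PV): X=4038529.7285, Y=-1729869.9180, Z=-4612297.8282
→ Helmert 7p (PV): X=4038677.7297, Y=-1729693.4549, Z=-4611712.3749
→ Helmert 7p (PV): X=4038658.8209, Y=-1729488.2540, Z=-4612103.8949

X=4038658.8209 m, Y=-1729488.2540 m, Z=-4612103.8949 m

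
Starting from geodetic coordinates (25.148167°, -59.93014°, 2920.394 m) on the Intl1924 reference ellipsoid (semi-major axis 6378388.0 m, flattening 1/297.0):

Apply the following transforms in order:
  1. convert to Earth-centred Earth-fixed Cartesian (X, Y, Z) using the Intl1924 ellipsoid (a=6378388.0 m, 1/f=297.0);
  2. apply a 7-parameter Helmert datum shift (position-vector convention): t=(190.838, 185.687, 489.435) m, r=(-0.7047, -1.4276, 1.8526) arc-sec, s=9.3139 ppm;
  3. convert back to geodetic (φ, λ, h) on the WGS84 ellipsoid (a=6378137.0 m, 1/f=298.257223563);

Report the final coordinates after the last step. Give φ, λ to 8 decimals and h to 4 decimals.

φ=25.15214925°, λ=-59.92718023°, h=3363.5492 m

start: φ=25.148167°, λ=-59.930140°, h=2920.394 m
→ ECEF (a=6378388.000, f=1/297.0): X=2896073.1525, Y=-5002051.0244, Z=2695217.9816
→ Helmert 7p (PV): X=2896317.2370, Y=-5001876.7060, Z=2695769.6536
→ geod (Bowring, a=6378137.000): φ=25.15214925°, λ=-59.92718023°, h=3363.5492 m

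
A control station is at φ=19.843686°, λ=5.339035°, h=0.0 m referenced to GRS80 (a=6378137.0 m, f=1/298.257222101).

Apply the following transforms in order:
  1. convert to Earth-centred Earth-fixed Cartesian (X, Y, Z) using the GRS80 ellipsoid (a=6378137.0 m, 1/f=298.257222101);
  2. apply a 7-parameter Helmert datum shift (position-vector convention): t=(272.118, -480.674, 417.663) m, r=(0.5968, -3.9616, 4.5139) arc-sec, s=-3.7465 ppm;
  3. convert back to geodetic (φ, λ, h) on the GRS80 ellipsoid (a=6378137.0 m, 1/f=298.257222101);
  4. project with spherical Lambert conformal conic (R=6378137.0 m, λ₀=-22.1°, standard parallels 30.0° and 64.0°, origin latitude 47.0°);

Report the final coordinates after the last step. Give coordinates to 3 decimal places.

start: φ=19.843686°, λ=5.339035°, h=0.000 m
→ ECEF (a=6378137.000, f=1/298.257222101): X=5975694.3742, Y=558454.8787, Z=2151427.8444
→ Helmert 7p (PV): X=5975890.5621, Y=558096.6592, Z=2151953.8339
→ geod (Bowring, a=6378137.000): φ=19.84765825°, λ=5.33545590°, h=330.9614 m
→ lcc (R=6378137.0, λ₀=-22.1°): E=2994797.2017, N=-2464003.0774

E=2994797.202 m, N=-2464003.077 m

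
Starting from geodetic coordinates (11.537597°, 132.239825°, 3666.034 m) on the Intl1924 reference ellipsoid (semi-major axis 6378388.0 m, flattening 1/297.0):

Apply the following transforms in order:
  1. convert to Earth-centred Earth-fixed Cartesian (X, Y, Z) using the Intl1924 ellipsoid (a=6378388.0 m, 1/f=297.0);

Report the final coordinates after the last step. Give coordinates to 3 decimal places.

X=-4204117.268 m, Y=4630023.964 m, Z=1268074.434 m

start: φ=11.537597°, λ=132.239825°, h=3666.034 m
→ ECEF (a=6378388.000, f=1/297.0): X=-4204117.2679, Y=4630023.9643, Z=1268074.4338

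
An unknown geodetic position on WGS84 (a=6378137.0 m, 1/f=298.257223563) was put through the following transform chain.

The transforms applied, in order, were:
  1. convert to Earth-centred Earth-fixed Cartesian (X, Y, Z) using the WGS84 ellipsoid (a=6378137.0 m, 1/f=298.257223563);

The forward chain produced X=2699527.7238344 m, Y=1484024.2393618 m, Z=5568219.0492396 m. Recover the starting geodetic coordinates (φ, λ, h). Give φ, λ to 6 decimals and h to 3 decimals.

φ=61.209661°, λ=28.799125°, h=1811.286 m

start: X=2699527.7238, Y=1484024.2394, Z=5568219.0492 m
→ geod (Bowring, a=6378137.000): φ=61.20966100°, λ=28.79912500°, h=1811.2860 m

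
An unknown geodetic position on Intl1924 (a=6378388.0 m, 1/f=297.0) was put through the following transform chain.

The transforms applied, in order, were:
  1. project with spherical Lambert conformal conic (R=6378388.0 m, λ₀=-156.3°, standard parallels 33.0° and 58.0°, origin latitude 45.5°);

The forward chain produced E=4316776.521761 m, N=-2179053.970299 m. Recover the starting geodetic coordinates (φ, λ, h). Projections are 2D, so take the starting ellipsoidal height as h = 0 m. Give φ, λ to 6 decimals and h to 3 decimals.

φ=16.871820°, λ=-117.882309°, h=0.000 m

start: E=4316776.5218, N=-2179053.9703 m
→ lcc⁻¹: φ=16.87182000°, λ=-117.88230900°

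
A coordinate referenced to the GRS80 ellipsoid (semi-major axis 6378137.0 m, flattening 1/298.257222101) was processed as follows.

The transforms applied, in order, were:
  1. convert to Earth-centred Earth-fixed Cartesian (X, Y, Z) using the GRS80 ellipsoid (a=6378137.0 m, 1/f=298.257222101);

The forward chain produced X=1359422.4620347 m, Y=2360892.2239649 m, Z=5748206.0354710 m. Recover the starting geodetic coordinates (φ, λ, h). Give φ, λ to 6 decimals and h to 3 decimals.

φ=64.790461°, λ=60.066285°, h=450.925 m

start: X=1359422.4620, Y=2360892.2240, Z=5748206.0355 m
→ geod (Bowring, a=6378137.000): φ=64.79046100°, λ=60.06628500°, h=450.9250 m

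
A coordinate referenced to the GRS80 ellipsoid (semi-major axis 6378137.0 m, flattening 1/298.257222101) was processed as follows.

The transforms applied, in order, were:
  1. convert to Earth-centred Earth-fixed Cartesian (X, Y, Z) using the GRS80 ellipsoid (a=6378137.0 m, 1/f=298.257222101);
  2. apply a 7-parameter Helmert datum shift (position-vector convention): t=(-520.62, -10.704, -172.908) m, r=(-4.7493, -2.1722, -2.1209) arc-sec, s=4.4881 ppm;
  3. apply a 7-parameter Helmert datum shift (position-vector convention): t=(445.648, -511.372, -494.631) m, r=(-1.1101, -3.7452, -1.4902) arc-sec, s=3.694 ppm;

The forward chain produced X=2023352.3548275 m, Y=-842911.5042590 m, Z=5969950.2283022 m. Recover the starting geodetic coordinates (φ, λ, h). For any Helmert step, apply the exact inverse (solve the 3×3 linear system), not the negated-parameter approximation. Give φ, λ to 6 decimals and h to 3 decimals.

start: X=2023352.3548, Y=-842911.5043, Z=5969950.2283 m
→ Helmert⁻¹: X=2023013.7261, Y=-842414.5369, Z=5970381.5384
→ Helmert⁻¹: X=2023596.8033, Y=-842516.7166, Z=5970486.9402
→ geod (Bowring, a=6378137.000): φ=69.96417200°, λ=-22.60421500°, h=867.6880 m

φ=69.964172°, λ=-22.604215°, h=867.688 m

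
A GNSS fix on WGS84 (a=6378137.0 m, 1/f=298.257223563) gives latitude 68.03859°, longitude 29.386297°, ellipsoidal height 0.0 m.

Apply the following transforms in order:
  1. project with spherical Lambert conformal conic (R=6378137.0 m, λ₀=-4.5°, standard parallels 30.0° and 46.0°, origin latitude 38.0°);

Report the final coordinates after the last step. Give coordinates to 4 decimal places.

start: φ=68.038590°, λ=29.386297°, h=0.000 m
→ lcc (R=6378137.0, λ₀=-4.5°): E=1628948.3537, N=3798774.3053

E=1628948.3537 m, N=3798774.3053 m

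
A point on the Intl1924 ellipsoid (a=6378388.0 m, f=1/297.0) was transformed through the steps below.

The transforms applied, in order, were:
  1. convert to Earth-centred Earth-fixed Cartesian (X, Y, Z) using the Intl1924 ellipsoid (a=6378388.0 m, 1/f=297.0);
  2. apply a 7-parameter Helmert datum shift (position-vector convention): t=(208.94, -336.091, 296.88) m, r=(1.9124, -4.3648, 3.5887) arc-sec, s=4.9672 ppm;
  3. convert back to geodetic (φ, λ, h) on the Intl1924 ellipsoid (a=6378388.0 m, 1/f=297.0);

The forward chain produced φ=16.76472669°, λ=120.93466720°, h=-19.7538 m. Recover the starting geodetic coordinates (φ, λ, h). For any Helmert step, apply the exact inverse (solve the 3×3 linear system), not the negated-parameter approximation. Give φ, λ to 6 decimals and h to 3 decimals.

start: φ=16.764727°, λ=120.934667°, h=-19.754 m
→ ECEF (a=6378388.000, f=1/297.0): X=-3140383.6752, Y=5240001.1347, Z=1827934.6550
→ Helmert⁻¹: X=-3140447.1653, Y=5240382.7803, Z=1827646.5656
→ geod (Bowring, a=6378388.000): φ=16.76129600°, λ=120.93333800°, h=241.8570 m

φ=16.761296°, λ=120.933338°, h=241.857 m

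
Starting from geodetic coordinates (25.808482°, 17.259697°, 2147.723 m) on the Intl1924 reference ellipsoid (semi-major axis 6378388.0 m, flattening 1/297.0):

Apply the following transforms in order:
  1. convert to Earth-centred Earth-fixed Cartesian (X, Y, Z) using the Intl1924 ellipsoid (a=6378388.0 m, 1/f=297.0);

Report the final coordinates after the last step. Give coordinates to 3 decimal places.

X=5488943.417 m, Y=1705380.829 m, Z=2760948.627 m

start: φ=25.808482°, λ=17.259697°, h=2147.723 m
→ ECEF (a=6378388.000, f=1/297.0): X=5488943.4171, Y=1705380.8286, Z=2760948.6274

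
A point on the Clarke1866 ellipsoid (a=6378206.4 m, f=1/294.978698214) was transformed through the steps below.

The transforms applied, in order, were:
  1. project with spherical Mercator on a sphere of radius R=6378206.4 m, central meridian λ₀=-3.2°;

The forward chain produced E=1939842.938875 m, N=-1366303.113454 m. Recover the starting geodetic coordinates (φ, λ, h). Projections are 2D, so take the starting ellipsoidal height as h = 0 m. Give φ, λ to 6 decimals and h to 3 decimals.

φ=-12.180771°, λ=14.225716°, h=0.000 m

start: E=1939842.9389, N=-1366303.1135 m
→ merc⁻¹: φ=-12.18077100°, λ=14.22571600°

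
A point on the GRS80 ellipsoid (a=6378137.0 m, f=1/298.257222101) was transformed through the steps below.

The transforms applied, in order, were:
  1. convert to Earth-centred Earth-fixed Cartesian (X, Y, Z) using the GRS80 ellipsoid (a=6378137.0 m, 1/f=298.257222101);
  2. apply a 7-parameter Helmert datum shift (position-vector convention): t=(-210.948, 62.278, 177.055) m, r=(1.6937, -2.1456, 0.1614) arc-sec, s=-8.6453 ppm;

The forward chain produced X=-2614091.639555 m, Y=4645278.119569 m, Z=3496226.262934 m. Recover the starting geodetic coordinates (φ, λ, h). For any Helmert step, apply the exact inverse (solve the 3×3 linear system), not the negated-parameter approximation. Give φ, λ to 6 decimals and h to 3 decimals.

φ=33.437477°, λ=119.366087°, h=2756.572 m

start: X=-2614091.6396, Y=4645278.1196, Z=3496226.2629 m
→ Helmert⁻¹: X=-2613863.2880, Y=4645286.7538, Z=3496068.4786
→ geod (Bowring, a=6378137.000): φ=33.43747700°, λ=119.36608700°, h=2756.5720 m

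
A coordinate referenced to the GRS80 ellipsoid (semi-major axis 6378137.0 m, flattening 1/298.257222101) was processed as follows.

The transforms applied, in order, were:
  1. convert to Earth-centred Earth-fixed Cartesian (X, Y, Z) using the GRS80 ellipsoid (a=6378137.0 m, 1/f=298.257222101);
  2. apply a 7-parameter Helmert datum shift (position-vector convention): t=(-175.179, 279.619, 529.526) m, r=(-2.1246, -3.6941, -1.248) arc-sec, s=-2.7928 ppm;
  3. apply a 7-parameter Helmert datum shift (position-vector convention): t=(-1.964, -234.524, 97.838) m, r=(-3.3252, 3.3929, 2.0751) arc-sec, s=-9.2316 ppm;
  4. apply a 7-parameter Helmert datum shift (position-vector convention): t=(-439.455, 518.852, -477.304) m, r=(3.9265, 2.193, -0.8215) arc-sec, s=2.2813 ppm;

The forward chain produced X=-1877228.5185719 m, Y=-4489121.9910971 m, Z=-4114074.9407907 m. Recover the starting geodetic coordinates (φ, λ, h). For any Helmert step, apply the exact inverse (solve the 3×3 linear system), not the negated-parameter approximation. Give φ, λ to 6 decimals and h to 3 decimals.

start: X=-1877228.5186, Y=-4489121.9911, Z=-4114074.9408 m
→ Helmert⁻¹: X=-1876723.1658, Y=-4489716.3813, Z=-4113522.7385
→ Helmert⁻¹: X=-1876716.0243, Y=-4489438.1043, Z=-4113761.7971
→ Helmert⁻¹: X=-1876592.6066, Y=-4489699.2376, Z=-4114315.4502
→ geod (Bowring, a=6378137.000): φ=-40.40442700°, λ=-112.68382300°, h=3133.8580 m

φ=-40.404427°, λ=-112.683823°, h=3133.858 m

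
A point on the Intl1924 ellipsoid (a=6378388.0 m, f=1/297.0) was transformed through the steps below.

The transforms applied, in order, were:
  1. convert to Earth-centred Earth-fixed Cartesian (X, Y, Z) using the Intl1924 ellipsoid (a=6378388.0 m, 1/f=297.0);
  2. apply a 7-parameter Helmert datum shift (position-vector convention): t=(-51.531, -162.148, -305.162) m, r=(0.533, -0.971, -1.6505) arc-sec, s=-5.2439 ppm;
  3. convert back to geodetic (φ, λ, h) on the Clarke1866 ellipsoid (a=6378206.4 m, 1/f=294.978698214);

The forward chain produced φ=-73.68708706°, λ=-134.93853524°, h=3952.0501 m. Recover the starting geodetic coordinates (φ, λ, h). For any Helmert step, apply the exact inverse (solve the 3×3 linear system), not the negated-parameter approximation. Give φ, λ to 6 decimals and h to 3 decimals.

start: φ=-73.687087°, λ=-134.938535°, h=3952.050 m
→ ECEF (a=6378206.400, f=1/294.978698214): X=-1270190.6265, Y=-1272918.7796, Z=-6102834.1118
→ Helmert⁻¹: X=-1270164.2994, Y=-1272789.2389, Z=-6102551.6827
→ geod (Bowring, a=6378388.000): φ=-73.68661500°, λ=-134.94085700°, h=3333.4640 m

φ=-73.686615°, λ=-134.940857°, h=3333.464 m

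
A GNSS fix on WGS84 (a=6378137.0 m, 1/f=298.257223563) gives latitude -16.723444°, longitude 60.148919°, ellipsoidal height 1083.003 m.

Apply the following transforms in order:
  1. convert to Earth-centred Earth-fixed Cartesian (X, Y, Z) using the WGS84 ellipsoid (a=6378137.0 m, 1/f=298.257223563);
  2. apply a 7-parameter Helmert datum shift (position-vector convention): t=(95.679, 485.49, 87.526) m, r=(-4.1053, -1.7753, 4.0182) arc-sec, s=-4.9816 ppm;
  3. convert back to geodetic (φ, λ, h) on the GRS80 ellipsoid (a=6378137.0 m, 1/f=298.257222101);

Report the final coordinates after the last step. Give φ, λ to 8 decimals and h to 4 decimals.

start: φ=-16.723444°, λ=60.148919°, h=1083.003 m
→ ECEF (a=6378137.000, f=1/298.257223563): X=3041785.8946, Y=5300294.7460, Z=-1823855.0584
→ Helmert 7p (PV): X=3041778.8649, Y=5300776.7880, Z=-1823837.7580
→ geod (Bowring, a=6378137.000): φ=-16.72221656°, λ=60.15122556°, h=1475.0826 m

φ=-16.72221656°, λ=60.15122556°, h=1475.0826 m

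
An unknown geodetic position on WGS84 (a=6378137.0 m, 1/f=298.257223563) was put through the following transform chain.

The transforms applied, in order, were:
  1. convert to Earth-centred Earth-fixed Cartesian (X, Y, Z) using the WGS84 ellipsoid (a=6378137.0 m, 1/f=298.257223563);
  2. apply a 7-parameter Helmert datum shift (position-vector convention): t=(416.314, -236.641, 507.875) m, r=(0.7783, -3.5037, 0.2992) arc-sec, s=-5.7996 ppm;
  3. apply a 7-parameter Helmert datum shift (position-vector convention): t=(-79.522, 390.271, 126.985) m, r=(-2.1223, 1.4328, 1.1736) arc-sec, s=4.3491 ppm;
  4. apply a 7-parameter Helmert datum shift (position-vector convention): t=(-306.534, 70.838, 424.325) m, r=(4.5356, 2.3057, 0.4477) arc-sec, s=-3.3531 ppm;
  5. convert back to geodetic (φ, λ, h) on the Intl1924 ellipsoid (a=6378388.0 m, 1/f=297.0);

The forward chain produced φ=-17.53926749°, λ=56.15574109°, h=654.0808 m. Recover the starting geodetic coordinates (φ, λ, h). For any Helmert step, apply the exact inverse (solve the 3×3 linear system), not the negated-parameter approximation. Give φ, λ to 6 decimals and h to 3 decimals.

start: φ=-17.539267°, λ=56.155741°, h=654.081 m
→ ECEF (a=6378388.000, f=1/297.0): X=3388597.3048, Y=5053377.5958, Z=-1910044.8884
→ Helmert⁻¹: X=3388947.5271, Y=5053274.3348, Z=-1910548.8541
→ Helmert⁻¹: X=3389054.3314, Y=5052862.4640, Z=-1910591.9977
→ Helmert⁻¹: X=3388632.5359, Y=5053116.2842, Z=-1911187.5840
→ geod (Bowring, a=6378137.000): φ=-17.54917500°, λ=56.15409500°, h=1053.0330 m

φ=-17.549175°, λ=56.154095°, h=1053.033 m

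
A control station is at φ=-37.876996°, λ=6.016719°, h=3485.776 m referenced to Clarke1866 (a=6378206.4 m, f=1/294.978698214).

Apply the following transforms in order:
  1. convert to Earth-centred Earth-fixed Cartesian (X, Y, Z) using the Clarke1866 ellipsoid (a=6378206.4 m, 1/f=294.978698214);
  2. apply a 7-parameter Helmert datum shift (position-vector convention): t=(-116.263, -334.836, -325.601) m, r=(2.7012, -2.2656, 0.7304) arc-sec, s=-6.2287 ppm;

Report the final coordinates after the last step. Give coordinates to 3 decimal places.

start: φ=-37.876996°, λ=6.016719°, h=3485.776 m
→ ECEF (a=6378206.400, f=1/294.978698214): X=5015916.3687, Y=528673.9208, Z=-3896622.3001
→ Helmert 7p (PV): X=5015809.7910, Y=528404.5825, Z=-3896861.6127

X=5015809.791 m, Y=528404.582 m, Z=-3896861.613 m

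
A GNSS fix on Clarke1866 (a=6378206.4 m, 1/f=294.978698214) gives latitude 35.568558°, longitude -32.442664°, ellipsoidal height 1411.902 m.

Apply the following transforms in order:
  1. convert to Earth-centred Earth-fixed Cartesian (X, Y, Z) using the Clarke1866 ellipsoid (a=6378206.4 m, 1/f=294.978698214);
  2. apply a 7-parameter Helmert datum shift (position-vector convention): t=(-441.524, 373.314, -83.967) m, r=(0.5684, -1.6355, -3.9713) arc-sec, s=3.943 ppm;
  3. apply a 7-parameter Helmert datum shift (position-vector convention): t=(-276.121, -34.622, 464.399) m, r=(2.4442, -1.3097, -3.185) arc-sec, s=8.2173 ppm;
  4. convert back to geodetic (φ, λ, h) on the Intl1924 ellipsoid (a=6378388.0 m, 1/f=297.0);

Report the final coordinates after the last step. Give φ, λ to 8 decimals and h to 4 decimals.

φ=35.57446516°, λ=-32.44655916°, h=839.2989 m

start: φ=35.568558°, λ=-32.442664°, h=1411.902 m
→ ECEF (a=6378206.400, f=1/294.978698214): X=4384429.6651, Y=-2787025.4633, Z=3689989.9234
→ Helmert 7p (PV): X=4383922.5105, Y=-2786757.7226, Z=3689947.5907
→ Helmert 7p (PV): X=4383615.9520, Y=-2786926.6639, Z=3690437.1247
→ geod (Bowring, a=6378388.000): φ=35.57446516°, λ=-32.44655916°, h=839.2989 m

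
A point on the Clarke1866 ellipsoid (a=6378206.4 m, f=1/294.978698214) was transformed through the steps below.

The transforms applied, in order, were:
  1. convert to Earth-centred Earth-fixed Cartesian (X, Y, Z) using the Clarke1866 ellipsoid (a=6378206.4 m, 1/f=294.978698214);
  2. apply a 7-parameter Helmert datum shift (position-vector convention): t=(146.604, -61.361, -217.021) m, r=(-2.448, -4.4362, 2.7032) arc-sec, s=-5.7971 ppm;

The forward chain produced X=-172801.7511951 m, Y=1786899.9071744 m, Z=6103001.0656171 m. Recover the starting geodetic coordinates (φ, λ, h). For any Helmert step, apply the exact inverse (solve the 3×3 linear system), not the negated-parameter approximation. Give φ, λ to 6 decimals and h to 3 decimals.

φ=73.714110°, λ=95.523370°, h=3532.507 m

start: X=-172801.7512, Y=1786899.9072, Z=6103001.0656 m
→ Helmert⁻¹: X=-172794.6745, Y=1786901.4568, Z=6103278.3915
→ geod (Bowring, a=6378206.400): φ=73.71411000°, λ=95.52337000°, h=3532.5070 m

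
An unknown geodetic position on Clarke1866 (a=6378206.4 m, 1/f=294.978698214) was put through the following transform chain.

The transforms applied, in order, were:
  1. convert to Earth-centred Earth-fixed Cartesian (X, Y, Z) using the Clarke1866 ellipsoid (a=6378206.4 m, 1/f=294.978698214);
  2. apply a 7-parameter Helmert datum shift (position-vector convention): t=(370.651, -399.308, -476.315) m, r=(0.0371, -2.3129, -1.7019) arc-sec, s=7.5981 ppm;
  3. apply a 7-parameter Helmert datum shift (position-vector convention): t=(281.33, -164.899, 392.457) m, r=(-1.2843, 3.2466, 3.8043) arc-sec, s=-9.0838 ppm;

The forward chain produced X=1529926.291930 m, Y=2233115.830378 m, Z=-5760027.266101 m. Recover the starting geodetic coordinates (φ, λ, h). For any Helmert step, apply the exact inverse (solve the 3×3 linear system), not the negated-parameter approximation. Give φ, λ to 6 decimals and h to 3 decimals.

start: X=1529926.2919, Y=2233115.8304, Z=-5760027.2661 m
→ Helmert⁻¹: X=1529790.7167, Y=2233308.6683, Z=-5760434.0656
→ Helmert⁻¹: X=1529325.4271, Y=2233702.5870, Z=-5759931.5367
→ geod (Bowring, a=6378206.400): φ=-64.97660200°, λ=55.60214200°, h=3880.2060 m

φ=-64.976602°, λ=55.602142°, h=3880.206 m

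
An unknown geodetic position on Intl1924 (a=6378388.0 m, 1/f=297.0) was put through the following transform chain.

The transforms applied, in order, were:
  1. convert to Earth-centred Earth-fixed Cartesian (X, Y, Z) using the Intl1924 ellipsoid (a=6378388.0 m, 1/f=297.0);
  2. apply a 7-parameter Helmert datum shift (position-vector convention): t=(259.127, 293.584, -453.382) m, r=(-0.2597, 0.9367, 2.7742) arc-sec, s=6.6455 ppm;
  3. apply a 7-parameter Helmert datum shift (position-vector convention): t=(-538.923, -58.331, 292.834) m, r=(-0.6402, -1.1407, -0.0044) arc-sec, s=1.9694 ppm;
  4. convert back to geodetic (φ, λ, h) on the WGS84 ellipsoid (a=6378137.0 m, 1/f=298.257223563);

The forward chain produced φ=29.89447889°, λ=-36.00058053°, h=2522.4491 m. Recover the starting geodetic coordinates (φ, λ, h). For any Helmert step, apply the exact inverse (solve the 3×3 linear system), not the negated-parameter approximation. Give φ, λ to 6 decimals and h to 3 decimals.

start: φ=29.894479°, λ=-36.000581°, h=2522.449 m
→ ECEF (a=6378137.000, f=1/298.257223563): X=4478913.8356, Y=-3254190.7172, Z=3161495.5005
→ Helmert⁻¹: X=4479461.4883, Y=-3254135.6935, Z=3161161.5681
→ Helmert⁻¹: X=4479114.4656, Y=-3254471.8738, Z=3161610.1829
→ geod (Bowring, a=6378388.000): φ=29.89461400°, λ=-36.00171400°, h=2635.2360 m

φ=29.894614°, λ=-36.001714°, h=2635.236 m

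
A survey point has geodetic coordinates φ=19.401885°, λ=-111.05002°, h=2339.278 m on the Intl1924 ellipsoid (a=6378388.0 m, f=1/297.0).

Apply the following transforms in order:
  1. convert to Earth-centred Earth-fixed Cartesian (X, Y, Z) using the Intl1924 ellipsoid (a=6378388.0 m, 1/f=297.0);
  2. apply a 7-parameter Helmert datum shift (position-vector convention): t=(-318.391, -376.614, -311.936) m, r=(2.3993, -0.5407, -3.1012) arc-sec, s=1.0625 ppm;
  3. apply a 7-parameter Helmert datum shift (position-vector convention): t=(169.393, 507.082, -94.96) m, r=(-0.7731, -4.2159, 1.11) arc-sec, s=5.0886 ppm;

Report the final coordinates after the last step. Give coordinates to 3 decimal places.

X=-2162764.776 m, Y=-5618737.380 m, Z=2105676.241 m

start: φ=19.401885°, λ=-111.050020°, h=2339.278 m
→ ECEF (a=6378388.000, f=1/297.0): X=-2162499.6718, Y=-5618837.5509, Z=2106164.3583
→ Helmert 7p (PV): X=-2162910.3611, Y=-5619212.1208, Z=2105783.6322
→ Helmert 7p (PV): X=-2162764.7756, Y=-5618737.3796, Z=2105676.2406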